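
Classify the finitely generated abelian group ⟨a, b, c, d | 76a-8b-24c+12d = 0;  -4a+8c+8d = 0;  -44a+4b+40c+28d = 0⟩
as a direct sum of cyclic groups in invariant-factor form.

Answer: M ≅ ℤ^1 ⊕ ℤ/4 ⊕ ℤ/4 ⊕ ℤ/4

Derivation:
rank_ℚ(R)=3; free=4−3=1
SNF(R) diag = [4, 4, 4] → torsion [4, 4, 4]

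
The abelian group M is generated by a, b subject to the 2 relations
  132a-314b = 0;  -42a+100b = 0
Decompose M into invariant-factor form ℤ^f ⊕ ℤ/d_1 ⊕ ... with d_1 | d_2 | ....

rank_ℚ(R)=2; free=2−2=0
SNF(R) diag = [2, 6] → torsion [2, 6]

Answer: M ≅ ℤ/2 ⊕ ℤ/6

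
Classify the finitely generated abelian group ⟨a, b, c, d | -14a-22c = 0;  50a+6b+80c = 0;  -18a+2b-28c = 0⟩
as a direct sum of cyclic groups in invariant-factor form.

rank_ℚ(R)=3; free=4−3=1
SNF(R) diag = [2, 2, 4] → torsion [2, 2, 4]

Answer: M ≅ ℤ^1 ⊕ ℤ/2 ⊕ ℤ/2 ⊕ ℤ/4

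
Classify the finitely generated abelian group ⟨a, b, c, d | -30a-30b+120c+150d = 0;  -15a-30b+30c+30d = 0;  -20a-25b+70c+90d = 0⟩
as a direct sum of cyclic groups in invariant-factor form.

rank_ℚ(R)=3; free=4−3=1
SNF(R) diag = [5, 15, 30] → torsion [5, 15, 30]

Answer: M ≅ ℤ^1 ⊕ ℤ/5 ⊕ ℤ/15 ⊕ ℤ/30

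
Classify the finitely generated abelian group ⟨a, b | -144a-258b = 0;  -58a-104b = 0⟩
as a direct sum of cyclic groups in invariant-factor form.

Answer: M ≅ ℤ/2 ⊕ ℤ/6

Derivation:
rank_ℚ(R)=2; free=2−2=0
SNF(R) diag = [2, 6] → torsion [2, 6]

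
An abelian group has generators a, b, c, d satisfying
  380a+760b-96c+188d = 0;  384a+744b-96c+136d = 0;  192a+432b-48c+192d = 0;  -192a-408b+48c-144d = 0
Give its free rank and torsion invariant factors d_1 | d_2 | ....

Answer: M ≅ ℤ/4 ⊕ ℤ/8 ⊕ ℤ/24 ⊕ ℤ/48

Derivation:
rank_ℚ(R)=4; free=4−4=0
SNF(R) diag = [4, 8, 24, 48] → torsion [4, 8, 24, 48]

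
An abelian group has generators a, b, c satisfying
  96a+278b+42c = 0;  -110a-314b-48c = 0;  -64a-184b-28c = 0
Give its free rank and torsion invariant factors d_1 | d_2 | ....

Answer: M ≅ ℤ/2 ⊕ ℤ/2 ⊕ ℤ/4

Derivation:
rank_ℚ(R)=3; free=3−3=0
SNF(R) diag = [2, 2, 4] → torsion [2, 2, 4]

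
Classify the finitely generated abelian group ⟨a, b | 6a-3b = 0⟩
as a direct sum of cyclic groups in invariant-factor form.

rank_ℚ(R)=1; free=2−1=1
SNF(R) diag = [3] → torsion [3]

Answer: M ≅ ℤ^1 ⊕ ℤ/3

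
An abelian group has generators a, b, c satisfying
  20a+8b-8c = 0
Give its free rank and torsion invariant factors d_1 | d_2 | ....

rank_ℚ(R)=1; free=3−1=2
SNF(R) diag = [4] → torsion [4]

Answer: M ≅ ℤ^2 ⊕ ℤ/4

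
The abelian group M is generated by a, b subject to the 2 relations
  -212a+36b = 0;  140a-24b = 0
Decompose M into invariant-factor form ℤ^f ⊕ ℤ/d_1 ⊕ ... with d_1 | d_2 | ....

rank_ℚ(R)=2; free=2−2=0
SNF(R) diag = [4, 12] → torsion [4, 12]

Answer: M ≅ ℤ/4 ⊕ ℤ/12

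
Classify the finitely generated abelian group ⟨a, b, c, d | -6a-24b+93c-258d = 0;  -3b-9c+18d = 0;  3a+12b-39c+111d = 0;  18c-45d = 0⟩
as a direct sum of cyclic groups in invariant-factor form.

Answer: M ≅ ℤ/3 ⊕ ℤ/3 ⊕ ℤ/3 ⊕ ℤ/9

Derivation:
rank_ℚ(R)=4; free=4−4=0
SNF(R) diag = [3, 3, 3, 9] → torsion [3, 3, 3, 9]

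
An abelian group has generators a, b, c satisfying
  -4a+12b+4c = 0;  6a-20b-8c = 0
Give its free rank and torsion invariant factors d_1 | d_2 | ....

rank_ℚ(R)=2; free=3−2=1
SNF(R) diag = [2, 4] → torsion [2, 4]

Answer: M ≅ ℤ^1 ⊕ ℤ/2 ⊕ ℤ/4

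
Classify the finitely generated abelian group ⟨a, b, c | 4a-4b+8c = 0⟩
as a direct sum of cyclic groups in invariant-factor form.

rank_ℚ(R)=1; free=3−1=2
SNF(R) diag = [4] → torsion [4]

Answer: M ≅ ℤ^2 ⊕ ℤ/4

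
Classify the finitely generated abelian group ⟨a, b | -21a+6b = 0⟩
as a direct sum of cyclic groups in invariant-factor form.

rank_ℚ(R)=1; free=2−1=1
SNF(R) diag = [3] → torsion [3]

Answer: M ≅ ℤ^1 ⊕ ℤ/3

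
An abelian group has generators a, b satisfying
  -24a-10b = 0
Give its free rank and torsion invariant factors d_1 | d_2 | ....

rank_ℚ(R)=1; free=2−1=1
SNF(R) diag = [2] → torsion [2]

Answer: M ≅ ℤ^1 ⊕ ℤ/2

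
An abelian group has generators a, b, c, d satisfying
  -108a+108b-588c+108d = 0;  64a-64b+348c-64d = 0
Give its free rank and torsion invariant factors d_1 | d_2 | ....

rank_ℚ(R)=2; free=4−2=2
SNF(R) diag = [4, 12] → torsion [4, 12]

Answer: M ≅ ℤ^2 ⊕ ℤ/4 ⊕ ℤ/12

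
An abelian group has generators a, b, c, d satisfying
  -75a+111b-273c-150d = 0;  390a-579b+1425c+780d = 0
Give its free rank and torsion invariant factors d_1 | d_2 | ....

Answer: M ≅ ℤ^2 ⊕ ℤ/3 ⊕ ℤ/9

Derivation:
rank_ℚ(R)=2; free=4−2=2
SNF(R) diag = [3, 9] → torsion [3, 9]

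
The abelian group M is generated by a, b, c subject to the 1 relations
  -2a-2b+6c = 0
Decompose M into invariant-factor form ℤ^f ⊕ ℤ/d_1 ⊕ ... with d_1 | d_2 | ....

Answer: M ≅ ℤ^2 ⊕ ℤ/2

Derivation:
rank_ℚ(R)=1; free=3−1=2
SNF(R) diag = [2] → torsion [2]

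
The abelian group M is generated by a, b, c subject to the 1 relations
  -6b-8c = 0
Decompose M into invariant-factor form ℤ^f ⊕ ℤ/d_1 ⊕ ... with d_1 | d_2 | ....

Answer: M ≅ ℤ^2 ⊕ ℤ/2

Derivation:
rank_ℚ(R)=1; free=3−1=2
SNF(R) diag = [2] → torsion [2]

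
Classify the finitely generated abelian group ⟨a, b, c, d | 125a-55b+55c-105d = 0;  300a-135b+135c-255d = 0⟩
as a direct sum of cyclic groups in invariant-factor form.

rank_ℚ(R)=2; free=4−2=2
SNF(R) diag = [5, 15] → torsion [5, 15]

Answer: M ≅ ℤ^2 ⊕ ℤ/5 ⊕ ℤ/15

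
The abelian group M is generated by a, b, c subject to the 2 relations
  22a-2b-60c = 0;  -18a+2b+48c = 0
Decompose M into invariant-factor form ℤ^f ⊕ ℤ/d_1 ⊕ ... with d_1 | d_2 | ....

Answer: M ≅ ℤ^1 ⊕ ℤ/2 ⊕ ℤ/4

Derivation:
rank_ℚ(R)=2; free=3−2=1
SNF(R) diag = [2, 4] → torsion [2, 4]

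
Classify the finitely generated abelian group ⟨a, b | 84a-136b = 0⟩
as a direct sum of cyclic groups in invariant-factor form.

Answer: M ≅ ℤ^1 ⊕ ℤ/4

Derivation:
rank_ℚ(R)=1; free=2−1=1
SNF(R) diag = [4] → torsion [4]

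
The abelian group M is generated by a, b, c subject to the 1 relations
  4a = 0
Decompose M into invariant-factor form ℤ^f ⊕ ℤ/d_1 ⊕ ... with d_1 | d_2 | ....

rank_ℚ(R)=1; free=3−1=2
SNF(R) diag = [4] → torsion [4]

Answer: M ≅ ℤ^2 ⊕ ℤ/4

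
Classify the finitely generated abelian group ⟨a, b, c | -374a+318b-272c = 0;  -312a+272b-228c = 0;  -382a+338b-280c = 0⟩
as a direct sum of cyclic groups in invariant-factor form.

Answer: M ≅ ℤ/2 ⊕ ℤ/4 ⊕ ℤ/12

Derivation:
rank_ℚ(R)=3; free=3−3=0
SNF(R) diag = [2, 4, 12] → torsion [2, 4, 12]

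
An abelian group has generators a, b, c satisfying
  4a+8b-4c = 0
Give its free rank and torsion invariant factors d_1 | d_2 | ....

rank_ℚ(R)=1; free=3−1=2
SNF(R) diag = [4] → torsion [4]

Answer: M ≅ ℤ^2 ⊕ ℤ/4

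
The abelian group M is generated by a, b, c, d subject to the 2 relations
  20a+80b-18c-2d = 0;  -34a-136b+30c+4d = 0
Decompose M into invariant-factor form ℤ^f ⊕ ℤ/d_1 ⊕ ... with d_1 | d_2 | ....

Answer: M ≅ ℤ^2 ⊕ ℤ/2 ⊕ ℤ/6

Derivation:
rank_ℚ(R)=2; free=4−2=2
SNF(R) diag = [2, 6] → torsion [2, 6]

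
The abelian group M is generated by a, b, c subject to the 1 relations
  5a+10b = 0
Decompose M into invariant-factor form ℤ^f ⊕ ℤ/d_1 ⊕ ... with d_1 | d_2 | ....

Answer: M ≅ ℤ^2 ⊕ ℤ/5

Derivation:
rank_ℚ(R)=1; free=3−1=2
SNF(R) diag = [5] → torsion [5]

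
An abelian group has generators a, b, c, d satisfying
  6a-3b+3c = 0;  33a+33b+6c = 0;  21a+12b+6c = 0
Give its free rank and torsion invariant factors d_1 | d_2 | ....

rank_ℚ(R)=3; free=4−3=1
SNF(R) diag = [3, 3, 9] → torsion [3, 3, 9]

Answer: M ≅ ℤ^1 ⊕ ℤ/3 ⊕ ℤ/3 ⊕ ℤ/9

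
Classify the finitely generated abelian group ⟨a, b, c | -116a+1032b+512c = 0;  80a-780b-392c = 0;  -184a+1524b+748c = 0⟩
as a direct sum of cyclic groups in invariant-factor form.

rank_ℚ(R)=3; free=3−3=0
SNF(R) diag = [4, 12, 36] → torsion [4, 12, 36]

Answer: M ≅ ℤ/4 ⊕ ℤ/12 ⊕ ℤ/36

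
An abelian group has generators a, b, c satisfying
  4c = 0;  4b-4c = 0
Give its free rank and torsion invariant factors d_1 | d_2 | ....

Answer: M ≅ ℤ^1 ⊕ ℤ/4 ⊕ ℤ/4

Derivation:
rank_ℚ(R)=2; free=3−2=1
SNF(R) diag = [4, 4] → torsion [4, 4]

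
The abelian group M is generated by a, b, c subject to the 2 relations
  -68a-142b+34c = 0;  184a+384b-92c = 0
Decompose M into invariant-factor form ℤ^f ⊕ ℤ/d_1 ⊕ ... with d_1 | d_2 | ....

Answer: M ≅ ℤ^1 ⊕ ℤ/2 ⊕ ℤ/4

Derivation:
rank_ℚ(R)=2; free=3−2=1
SNF(R) diag = [2, 4] → torsion [2, 4]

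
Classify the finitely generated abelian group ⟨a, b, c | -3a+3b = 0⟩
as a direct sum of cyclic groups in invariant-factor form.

rank_ℚ(R)=1; free=3−1=2
SNF(R) diag = [3] → torsion [3]

Answer: M ≅ ℤ^2 ⊕ ℤ/3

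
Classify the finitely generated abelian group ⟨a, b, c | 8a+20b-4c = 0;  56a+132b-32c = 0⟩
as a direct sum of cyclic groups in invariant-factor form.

rank_ℚ(R)=2; free=3−2=1
SNF(R) diag = [4, 4] → torsion [4, 4]

Answer: M ≅ ℤ^1 ⊕ ℤ/4 ⊕ ℤ/4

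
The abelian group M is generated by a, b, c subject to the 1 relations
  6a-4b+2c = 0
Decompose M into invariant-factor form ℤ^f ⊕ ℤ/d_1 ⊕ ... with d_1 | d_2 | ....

Answer: M ≅ ℤ^2 ⊕ ℤ/2

Derivation:
rank_ℚ(R)=1; free=3−1=2
SNF(R) diag = [2] → torsion [2]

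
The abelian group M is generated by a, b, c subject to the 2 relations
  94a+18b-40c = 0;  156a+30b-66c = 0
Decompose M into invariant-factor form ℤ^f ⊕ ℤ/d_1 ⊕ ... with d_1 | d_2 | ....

rank_ℚ(R)=2; free=3−2=1
SNF(R) diag = [2, 6] → torsion [2, 6]

Answer: M ≅ ℤ^1 ⊕ ℤ/2 ⊕ ℤ/6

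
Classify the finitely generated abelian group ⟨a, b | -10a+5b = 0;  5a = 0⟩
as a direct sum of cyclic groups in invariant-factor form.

Answer: M ≅ ℤ/5 ⊕ ℤ/5

Derivation:
rank_ℚ(R)=2; free=2−2=0
SNF(R) diag = [5, 5] → torsion [5, 5]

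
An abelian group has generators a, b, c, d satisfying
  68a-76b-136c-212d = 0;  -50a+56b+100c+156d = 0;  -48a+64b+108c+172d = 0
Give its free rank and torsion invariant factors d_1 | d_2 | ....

rank_ℚ(R)=3; free=4−3=1
SNF(R) diag = [2, 4, 12] → torsion [2, 4, 12]

Answer: M ≅ ℤ^1 ⊕ ℤ/2 ⊕ ℤ/4 ⊕ ℤ/12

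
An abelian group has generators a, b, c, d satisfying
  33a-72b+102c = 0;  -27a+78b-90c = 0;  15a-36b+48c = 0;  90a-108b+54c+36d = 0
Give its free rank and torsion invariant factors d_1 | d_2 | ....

Answer: M ≅ ℤ/3 ⊕ ℤ/6 ⊕ ℤ/18 ⊕ ℤ/36

Derivation:
rank_ℚ(R)=4; free=4−4=0
SNF(R) diag = [3, 6, 18, 36] → torsion [3, 6, 18, 36]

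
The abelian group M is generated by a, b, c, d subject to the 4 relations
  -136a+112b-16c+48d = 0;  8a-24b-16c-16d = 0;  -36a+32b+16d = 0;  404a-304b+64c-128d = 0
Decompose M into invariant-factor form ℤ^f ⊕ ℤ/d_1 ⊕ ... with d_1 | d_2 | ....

rank_ℚ(R)=4; free=4−4=0
SNF(R) diag = [4, 8, 16, 16] → torsion [4, 8, 16, 16]

Answer: M ≅ ℤ/4 ⊕ ℤ/8 ⊕ ℤ/16 ⊕ ℤ/16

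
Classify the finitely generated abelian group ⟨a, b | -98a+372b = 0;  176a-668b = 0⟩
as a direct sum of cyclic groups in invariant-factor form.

rank_ℚ(R)=2; free=2−2=0
SNF(R) diag = [2, 4] → torsion [2, 4]

Answer: M ≅ ℤ/2 ⊕ ℤ/4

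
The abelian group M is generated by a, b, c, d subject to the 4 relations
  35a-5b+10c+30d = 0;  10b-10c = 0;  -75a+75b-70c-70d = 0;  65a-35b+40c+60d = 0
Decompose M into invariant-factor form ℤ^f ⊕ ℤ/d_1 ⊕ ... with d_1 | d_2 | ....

rank_ℚ(R)=4; free=4−4=0
SNF(R) diag = [5, 10, 10, 30] → torsion [5, 10, 10, 30]

Answer: M ≅ ℤ/5 ⊕ ℤ/10 ⊕ ℤ/10 ⊕ ℤ/30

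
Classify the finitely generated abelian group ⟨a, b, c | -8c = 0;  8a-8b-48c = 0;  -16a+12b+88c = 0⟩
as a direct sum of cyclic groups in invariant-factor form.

Answer: M ≅ ℤ/4 ⊕ ℤ/8 ⊕ ℤ/8

Derivation:
rank_ℚ(R)=3; free=3−3=0
SNF(R) diag = [4, 8, 8] → torsion [4, 8, 8]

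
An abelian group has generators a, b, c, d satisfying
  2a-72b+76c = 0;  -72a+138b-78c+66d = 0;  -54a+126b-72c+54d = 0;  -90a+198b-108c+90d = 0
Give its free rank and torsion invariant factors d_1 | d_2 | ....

Answer: M ≅ ℤ/2 ⊕ ℤ/6 ⊕ ℤ/18 ⊕ ℤ/36

Derivation:
rank_ℚ(R)=4; free=4−4=0
SNF(R) diag = [2, 6, 18, 36] → torsion [2, 6, 18, 36]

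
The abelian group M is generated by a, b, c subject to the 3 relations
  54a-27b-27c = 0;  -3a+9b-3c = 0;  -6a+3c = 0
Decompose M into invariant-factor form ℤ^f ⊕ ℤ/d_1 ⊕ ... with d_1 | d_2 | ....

Answer: M ≅ ℤ/3 ⊕ ℤ/9 ⊕ ℤ/27

Derivation:
rank_ℚ(R)=3; free=3−3=0
SNF(R) diag = [3, 9, 27] → torsion [3, 9, 27]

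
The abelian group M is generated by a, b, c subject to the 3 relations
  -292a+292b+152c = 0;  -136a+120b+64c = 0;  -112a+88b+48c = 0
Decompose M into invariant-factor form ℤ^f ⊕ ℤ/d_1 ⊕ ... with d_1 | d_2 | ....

Answer: M ≅ ℤ/4 ⊕ ℤ/8 ⊕ ℤ/16

Derivation:
rank_ℚ(R)=3; free=3−3=0
SNF(R) diag = [4, 8, 16] → torsion [4, 8, 16]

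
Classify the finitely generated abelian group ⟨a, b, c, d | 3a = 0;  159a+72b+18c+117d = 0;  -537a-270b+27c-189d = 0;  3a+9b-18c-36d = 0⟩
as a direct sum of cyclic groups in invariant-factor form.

rank_ℚ(R)=4; free=4−4=0
SNF(R) diag = [3, 9, 27, 81] → torsion [3, 9, 27, 81]

Answer: M ≅ ℤ/3 ⊕ ℤ/9 ⊕ ℤ/27 ⊕ ℤ/81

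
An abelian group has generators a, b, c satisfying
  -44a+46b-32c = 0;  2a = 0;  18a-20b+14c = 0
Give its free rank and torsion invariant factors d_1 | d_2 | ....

rank_ℚ(R)=3; free=3−3=0
SNF(R) diag = [2, 2, 2] → torsion [2, 2, 2]

Answer: M ≅ ℤ/2 ⊕ ℤ/2 ⊕ ℤ/2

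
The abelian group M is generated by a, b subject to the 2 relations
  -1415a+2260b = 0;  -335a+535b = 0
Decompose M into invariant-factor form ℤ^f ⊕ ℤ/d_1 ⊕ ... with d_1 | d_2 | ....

rank_ℚ(R)=2; free=2−2=0
SNF(R) diag = [5, 15] → torsion [5, 15]

Answer: M ≅ ℤ/5 ⊕ ℤ/15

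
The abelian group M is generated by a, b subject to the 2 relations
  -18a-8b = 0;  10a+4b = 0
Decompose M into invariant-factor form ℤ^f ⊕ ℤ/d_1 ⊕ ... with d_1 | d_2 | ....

rank_ℚ(R)=2; free=2−2=0
SNF(R) diag = [2, 4] → torsion [2, 4]

Answer: M ≅ ℤ/2 ⊕ ℤ/4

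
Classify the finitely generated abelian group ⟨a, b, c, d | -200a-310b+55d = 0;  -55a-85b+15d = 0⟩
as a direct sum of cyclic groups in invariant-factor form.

Answer: M ≅ ℤ^2 ⊕ ℤ/5 ⊕ ℤ/5

Derivation:
rank_ℚ(R)=2; free=4−2=2
SNF(R) diag = [5, 5] → torsion [5, 5]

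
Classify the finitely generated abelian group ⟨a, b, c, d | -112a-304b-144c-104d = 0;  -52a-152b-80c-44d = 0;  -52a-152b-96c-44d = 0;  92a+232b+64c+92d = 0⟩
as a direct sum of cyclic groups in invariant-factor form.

Answer: M ≅ ℤ/4 ⊕ ℤ/8 ⊕ ℤ/16 ⊕ ℤ/16

Derivation:
rank_ℚ(R)=4; free=4−4=0
SNF(R) diag = [4, 8, 16, 16] → torsion [4, 8, 16, 16]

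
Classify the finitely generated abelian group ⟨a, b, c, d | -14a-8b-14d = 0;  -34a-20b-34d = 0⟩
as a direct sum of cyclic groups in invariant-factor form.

Answer: M ≅ ℤ^2 ⊕ ℤ/2 ⊕ ℤ/4

Derivation:
rank_ℚ(R)=2; free=4−2=2
SNF(R) diag = [2, 4] → torsion [2, 4]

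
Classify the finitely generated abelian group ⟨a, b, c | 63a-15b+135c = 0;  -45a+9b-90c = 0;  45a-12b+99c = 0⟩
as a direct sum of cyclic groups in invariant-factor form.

rank_ℚ(R)=3; free=3−3=0
SNF(R) diag = [3, 9, 9] → torsion [3, 9, 9]

Answer: M ≅ ℤ/3 ⊕ ℤ/9 ⊕ ℤ/9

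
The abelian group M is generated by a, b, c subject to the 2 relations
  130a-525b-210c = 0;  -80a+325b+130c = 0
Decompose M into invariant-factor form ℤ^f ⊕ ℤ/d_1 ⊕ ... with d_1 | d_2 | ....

Answer: M ≅ ℤ^1 ⊕ ℤ/5 ⊕ ℤ/10

Derivation:
rank_ℚ(R)=2; free=3−2=1
SNF(R) diag = [5, 10] → torsion [5, 10]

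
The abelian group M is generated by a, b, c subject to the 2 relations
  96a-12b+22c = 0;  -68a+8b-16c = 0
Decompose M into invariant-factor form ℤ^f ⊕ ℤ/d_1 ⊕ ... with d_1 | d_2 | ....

rank_ℚ(R)=2; free=3−2=1
SNF(R) diag = [2, 4] → torsion [2, 4]

Answer: M ≅ ℤ^1 ⊕ ℤ/2 ⊕ ℤ/4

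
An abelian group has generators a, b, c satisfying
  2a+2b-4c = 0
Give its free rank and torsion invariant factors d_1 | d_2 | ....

Answer: M ≅ ℤ^2 ⊕ ℤ/2

Derivation:
rank_ℚ(R)=1; free=3−1=2
SNF(R) diag = [2] → torsion [2]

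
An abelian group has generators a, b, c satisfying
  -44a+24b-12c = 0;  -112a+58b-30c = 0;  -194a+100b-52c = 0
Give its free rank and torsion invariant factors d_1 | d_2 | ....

Answer: M ≅ ℤ/2 ⊕ ℤ/2 ⊕ ℤ/4

Derivation:
rank_ℚ(R)=3; free=3−3=0
SNF(R) diag = [2, 2, 4] → torsion [2, 2, 4]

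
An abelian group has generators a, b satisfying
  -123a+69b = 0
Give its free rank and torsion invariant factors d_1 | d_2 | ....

rank_ℚ(R)=1; free=2−1=1
SNF(R) diag = [3] → torsion [3]

Answer: M ≅ ℤ^1 ⊕ ℤ/3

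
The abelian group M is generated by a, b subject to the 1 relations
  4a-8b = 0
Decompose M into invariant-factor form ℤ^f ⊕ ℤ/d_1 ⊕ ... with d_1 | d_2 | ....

Answer: M ≅ ℤ^1 ⊕ ℤ/4

Derivation:
rank_ℚ(R)=1; free=2−1=1
SNF(R) diag = [4] → torsion [4]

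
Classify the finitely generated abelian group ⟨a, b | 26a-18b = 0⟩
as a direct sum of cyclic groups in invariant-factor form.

Answer: M ≅ ℤ^1 ⊕ ℤ/2

Derivation:
rank_ℚ(R)=1; free=2−1=1
SNF(R) diag = [2] → torsion [2]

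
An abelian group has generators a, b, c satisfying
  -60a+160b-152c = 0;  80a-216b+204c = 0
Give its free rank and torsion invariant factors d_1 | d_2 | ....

Answer: M ≅ ℤ^1 ⊕ ℤ/4 ⊕ ℤ/4

Derivation:
rank_ℚ(R)=2; free=3−2=1
SNF(R) diag = [4, 4] → torsion [4, 4]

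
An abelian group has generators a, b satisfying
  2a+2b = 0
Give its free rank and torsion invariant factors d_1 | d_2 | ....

Answer: M ≅ ℤ^1 ⊕ ℤ/2

Derivation:
rank_ℚ(R)=1; free=2−1=1
SNF(R) diag = [2] → torsion [2]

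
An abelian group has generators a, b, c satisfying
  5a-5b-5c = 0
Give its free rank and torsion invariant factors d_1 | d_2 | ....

Answer: M ≅ ℤ^2 ⊕ ℤ/5

Derivation:
rank_ℚ(R)=1; free=3−1=2
SNF(R) diag = [5] → torsion [5]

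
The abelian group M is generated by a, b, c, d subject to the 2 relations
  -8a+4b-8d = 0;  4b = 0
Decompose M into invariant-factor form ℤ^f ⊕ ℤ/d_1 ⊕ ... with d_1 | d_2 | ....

Answer: M ≅ ℤ^2 ⊕ ℤ/4 ⊕ ℤ/8

Derivation:
rank_ℚ(R)=2; free=4−2=2
SNF(R) diag = [4, 8] → torsion [4, 8]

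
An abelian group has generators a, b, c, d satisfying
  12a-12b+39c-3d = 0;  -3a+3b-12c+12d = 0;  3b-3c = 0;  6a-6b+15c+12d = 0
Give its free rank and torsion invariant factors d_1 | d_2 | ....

Answer: M ≅ ℤ/3 ⊕ ℤ/3 ⊕ ℤ/9 ⊕ ℤ/9

Derivation:
rank_ℚ(R)=4; free=4−4=0
SNF(R) diag = [3, 3, 9, 9] → torsion [3, 3, 9, 9]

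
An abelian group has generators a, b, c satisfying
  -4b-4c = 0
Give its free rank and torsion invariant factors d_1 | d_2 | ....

rank_ℚ(R)=1; free=3−1=2
SNF(R) diag = [4] → torsion [4]

Answer: M ≅ ℤ^2 ⊕ ℤ/4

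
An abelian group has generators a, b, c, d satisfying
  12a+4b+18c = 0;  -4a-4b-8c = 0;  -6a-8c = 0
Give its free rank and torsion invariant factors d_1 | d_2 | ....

rank_ℚ(R)=3; free=4−3=1
SNF(R) diag = [2, 2, 4] → torsion [2, 2, 4]

Answer: M ≅ ℤ^1 ⊕ ℤ/2 ⊕ ℤ/2 ⊕ ℤ/4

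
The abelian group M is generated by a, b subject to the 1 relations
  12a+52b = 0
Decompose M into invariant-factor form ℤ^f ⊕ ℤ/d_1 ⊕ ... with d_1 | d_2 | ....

Answer: M ≅ ℤ^1 ⊕ ℤ/4

Derivation:
rank_ℚ(R)=1; free=2−1=1
SNF(R) diag = [4] → torsion [4]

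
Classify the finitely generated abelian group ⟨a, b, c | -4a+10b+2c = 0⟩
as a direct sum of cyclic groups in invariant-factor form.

rank_ℚ(R)=1; free=3−1=2
SNF(R) diag = [2] → torsion [2]

Answer: M ≅ ℤ^2 ⊕ ℤ/2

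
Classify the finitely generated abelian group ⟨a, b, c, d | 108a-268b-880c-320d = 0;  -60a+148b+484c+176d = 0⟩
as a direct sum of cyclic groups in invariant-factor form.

Answer: M ≅ ℤ^2 ⊕ ℤ/4 ⊕ ℤ/12

Derivation:
rank_ℚ(R)=2; free=4−2=2
SNF(R) diag = [4, 12] → torsion [4, 12]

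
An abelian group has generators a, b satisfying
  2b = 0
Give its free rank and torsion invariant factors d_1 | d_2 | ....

rank_ℚ(R)=1; free=2−1=1
SNF(R) diag = [2] → torsion [2]

Answer: M ≅ ℤ^1 ⊕ ℤ/2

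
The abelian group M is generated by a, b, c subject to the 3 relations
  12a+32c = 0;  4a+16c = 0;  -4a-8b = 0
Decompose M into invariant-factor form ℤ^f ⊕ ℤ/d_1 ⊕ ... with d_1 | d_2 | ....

rank_ℚ(R)=3; free=3−3=0
SNF(R) diag = [4, 8, 16] → torsion [4, 8, 16]

Answer: M ≅ ℤ/4 ⊕ ℤ/8 ⊕ ℤ/16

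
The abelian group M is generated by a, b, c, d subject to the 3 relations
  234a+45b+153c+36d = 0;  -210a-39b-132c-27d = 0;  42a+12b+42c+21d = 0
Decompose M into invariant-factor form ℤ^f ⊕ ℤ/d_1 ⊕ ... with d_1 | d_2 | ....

Answer: M ≅ ℤ^1 ⊕ ℤ/3 ⊕ ℤ/3 ⊕ ℤ/9

Derivation:
rank_ℚ(R)=3; free=4−3=1
SNF(R) diag = [3, 3, 9] → torsion [3, 3, 9]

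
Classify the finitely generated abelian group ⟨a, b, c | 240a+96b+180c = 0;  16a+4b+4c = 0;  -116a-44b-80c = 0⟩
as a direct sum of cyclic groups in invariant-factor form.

rank_ℚ(R)=3; free=3−3=0
SNF(R) diag = [4, 12, 12] → torsion [4, 12, 12]

Answer: M ≅ ℤ/4 ⊕ ℤ/12 ⊕ ℤ/12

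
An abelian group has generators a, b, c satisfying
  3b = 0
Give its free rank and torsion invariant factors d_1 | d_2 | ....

rank_ℚ(R)=1; free=3−1=2
SNF(R) diag = [3] → torsion [3]

Answer: M ≅ ℤ^2 ⊕ ℤ/3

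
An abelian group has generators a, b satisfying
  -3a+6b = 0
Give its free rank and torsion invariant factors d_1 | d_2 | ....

Answer: M ≅ ℤ^1 ⊕ ℤ/3

Derivation:
rank_ℚ(R)=1; free=2−1=1
SNF(R) diag = [3] → torsion [3]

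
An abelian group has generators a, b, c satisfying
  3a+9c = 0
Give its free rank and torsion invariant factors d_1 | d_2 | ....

Answer: M ≅ ℤ^2 ⊕ ℤ/3

Derivation:
rank_ℚ(R)=1; free=3−1=2
SNF(R) diag = [3] → torsion [3]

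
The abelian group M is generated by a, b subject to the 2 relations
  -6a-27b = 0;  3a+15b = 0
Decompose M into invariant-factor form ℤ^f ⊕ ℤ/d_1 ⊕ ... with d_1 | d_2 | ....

rank_ℚ(R)=2; free=2−2=0
SNF(R) diag = [3, 3] → torsion [3, 3]

Answer: M ≅ ℤ/3 ⊕ ℤ/3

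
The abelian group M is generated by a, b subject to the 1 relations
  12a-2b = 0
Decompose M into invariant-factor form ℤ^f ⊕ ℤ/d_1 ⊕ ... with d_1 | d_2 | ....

rank_ℚ(R)=1; free=2−1=1
SNF(R) diag = [2] → torsion [2]

Answer: M ≅ ℤ^1 ⊕ ℤ/2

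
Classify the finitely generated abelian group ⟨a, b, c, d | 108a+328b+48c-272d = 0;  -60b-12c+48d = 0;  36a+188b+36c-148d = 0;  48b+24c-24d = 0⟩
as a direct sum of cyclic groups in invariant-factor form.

rank_ℚ(R)=4; free=4−4=0
SNF(R) diag = [4, 12, 36, 72] → torsion [4, 12, 36, 72]

Answer: M ≅ ℤ/4 ⊕ ℤ/12 ⊕ ℤ/36 ⊕ ℤ/72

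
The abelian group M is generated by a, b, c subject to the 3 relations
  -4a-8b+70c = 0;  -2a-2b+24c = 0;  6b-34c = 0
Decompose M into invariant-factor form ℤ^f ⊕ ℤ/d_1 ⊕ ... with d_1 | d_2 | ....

Answer: M ≅ ℤ/2 ⊕ ℤ/2 ⊕ ℤ/2

Derivation:
rank_ℚ(R)=3; free=3−3=0
SNF(R) diag = [2, 2, 2] → torsion [2, 2, 2]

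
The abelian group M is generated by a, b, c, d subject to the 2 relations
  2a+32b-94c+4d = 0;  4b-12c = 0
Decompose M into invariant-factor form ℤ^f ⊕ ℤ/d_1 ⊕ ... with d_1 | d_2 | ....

Answer: M ≅ ℤ^2 ⊕ ℤ/2 ⊕ ℤ/4

Derivation:
rank_ℚ(R)=2; free=4−2=2
SNF(R) diag = [2, 4] → torsion [2, 4]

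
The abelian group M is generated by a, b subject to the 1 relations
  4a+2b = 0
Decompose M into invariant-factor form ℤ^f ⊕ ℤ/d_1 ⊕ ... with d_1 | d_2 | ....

rank_ℚ(R)=1; free=2−1=1
SNF(R) diag = [2] → torsion [2]

Answer: M ≅ ℤ^1 ⊕ ℤ/2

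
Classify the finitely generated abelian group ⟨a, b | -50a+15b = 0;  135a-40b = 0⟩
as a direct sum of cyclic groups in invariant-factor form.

Answer: M ≅ ℤ/5 ⊕ ℤ/5

Derivation:
rank_ℚ(R)=2; free=2−2=0
SNF(R) diag = [5, 5] → torsion [5, 5]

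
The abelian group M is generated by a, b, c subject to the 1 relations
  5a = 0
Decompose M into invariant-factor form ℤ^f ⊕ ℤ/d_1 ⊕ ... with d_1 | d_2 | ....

Answer: M ≅ ℤ^2 ⊕ ℤ/5

Derivation:
rank_ℚ(R)=1; free=3−1=2
SNF(R) diag = [5] → torsion [5]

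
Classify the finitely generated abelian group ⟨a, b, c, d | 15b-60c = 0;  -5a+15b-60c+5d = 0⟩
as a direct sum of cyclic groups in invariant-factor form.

rank_ℚ(R)=2; free=4−2=2
SNF(R) diag = [5, 15] → torsion [5, 15]

Answer: M ≅ ℤ^2 ⊕ ℤ/5 ⊕ ℤ/15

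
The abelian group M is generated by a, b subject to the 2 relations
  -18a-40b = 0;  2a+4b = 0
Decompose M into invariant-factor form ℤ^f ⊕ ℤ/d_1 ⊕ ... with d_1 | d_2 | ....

rank_ℚ(R)=2; free=2−2=0
SNF(R) diag = [2, 4] → torsion [2, 4]

Answer: M ≅ ℤ/2 ⊕ ℤ/4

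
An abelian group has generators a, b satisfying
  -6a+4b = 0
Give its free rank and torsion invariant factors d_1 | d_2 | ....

rank_ℚ(R)=1; free=2−1=1
SNF(R) diag = [2] → torsion [2]

Answer: M ≅ ℤ^1 ⊕ ℤ/2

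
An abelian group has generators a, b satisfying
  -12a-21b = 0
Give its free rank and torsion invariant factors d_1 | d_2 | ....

rank_ℚ(R)=1; free=2−1=1
SNF(R) diag = [3] → torsion [3]

Answer: M ≅ ℤ^1 ⊕ ℤ/3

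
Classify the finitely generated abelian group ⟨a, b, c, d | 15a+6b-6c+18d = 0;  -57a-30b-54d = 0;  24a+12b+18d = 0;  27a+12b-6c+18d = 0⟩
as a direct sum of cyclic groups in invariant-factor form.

rank_ℚ(R)=4; free=4−4=0
SNF(R) diag = [3, 6, 6, 18] → torsion [3, 6, 6, 18]

Answer: M ≅ ℤ/3 ⊕ ℤ/6 ⊕ ℤ/6 ⊕ ℤ/18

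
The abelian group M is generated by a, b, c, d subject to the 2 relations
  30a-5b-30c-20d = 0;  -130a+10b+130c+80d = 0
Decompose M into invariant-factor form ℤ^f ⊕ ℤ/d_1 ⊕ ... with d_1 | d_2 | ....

Answer: M ≅ ℤ^2 ⊕ ℤ/5 ⊕ ℤ/10

Derivation:
rank_ℚ(R)=2; free=4−2=2
SNF(R) diag = [5, 10] → torsion [5, 10]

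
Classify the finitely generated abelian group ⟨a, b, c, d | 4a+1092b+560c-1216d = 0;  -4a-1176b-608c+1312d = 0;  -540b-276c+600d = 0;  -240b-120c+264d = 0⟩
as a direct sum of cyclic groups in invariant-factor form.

rank_ℚ(R)=4; free=4−4=0
SNF(R) diag = [4, 12, 12, 24] → torsion [4, 12, 12, 24]

Answer: M ≅ ℤ/4 ⊕ ℤ/12 ⊕ ℤ/12 ⊕ ℤ/24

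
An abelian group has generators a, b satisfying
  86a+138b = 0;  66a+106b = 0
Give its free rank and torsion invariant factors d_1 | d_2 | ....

Answer: M ≅ ℤ/2 ⊕ ℤ/4

Derivation:
rank_ℚ(R)=2; free=2−2=0
SNF(R) diag = [2, 4] → torsion [2, 4]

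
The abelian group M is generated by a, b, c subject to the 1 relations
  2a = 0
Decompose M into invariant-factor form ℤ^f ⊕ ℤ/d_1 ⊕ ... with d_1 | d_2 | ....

rank_ℚ(R)=1; free=3−1=2
SNF(R) diag = [2] → torsion [2]

Answer: M ≅ ℤ^2 ⊕ ℤ/2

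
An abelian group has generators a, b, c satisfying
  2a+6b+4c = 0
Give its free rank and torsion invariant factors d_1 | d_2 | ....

rank_ℚ(R)=1; free=3−1=2
SNF(R) diag = [2] → torsion [2]

Answer: M ≅ ℤ^2 ⊕ ℤ/2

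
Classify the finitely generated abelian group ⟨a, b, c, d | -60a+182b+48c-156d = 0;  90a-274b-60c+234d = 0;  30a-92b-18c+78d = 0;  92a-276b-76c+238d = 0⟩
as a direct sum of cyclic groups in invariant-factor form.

rank_ℚ(R)=4; free=4−4=0
SNF(R) diag = [2, 2, 6, 18] → torsion [2, 2, 6, 18]

Answer: M ≅ ℤ/2 ⊕ ℤ/2 ⊕ ℤ/6 ⊕ ℤ/18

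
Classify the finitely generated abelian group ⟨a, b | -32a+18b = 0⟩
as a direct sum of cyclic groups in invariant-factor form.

rank_ℚ(R)=1; free=2−1=1
SNF(R) diag = [2] → torsion [2]

Answer: M ≅ ℤ^1 ⊕ ℤ/2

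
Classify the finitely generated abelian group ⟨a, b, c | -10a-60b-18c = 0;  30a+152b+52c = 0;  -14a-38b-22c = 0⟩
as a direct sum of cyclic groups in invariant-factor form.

rank_ℚ(R)=3; free=3−3=0
SNF(R) diag = [2, 2, 6] → torsion [2, 2, 6]

Answer: M ≅ ℤ/2 ⊕ ℤ/2 ⊕ ℤ/6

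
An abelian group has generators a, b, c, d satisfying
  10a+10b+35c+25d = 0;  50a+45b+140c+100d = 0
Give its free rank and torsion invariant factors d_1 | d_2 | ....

rank_ℚ(R)=2; free=4−2=2
SNF(R) diag = [5, 5] → torsion [5, 5]

Answer: M ≅ ℤ^2 ⊕ ℤ/5 ⊕ ℤ/5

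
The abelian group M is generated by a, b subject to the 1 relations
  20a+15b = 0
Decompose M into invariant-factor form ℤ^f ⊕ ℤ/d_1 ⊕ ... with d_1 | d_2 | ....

rank_ℚ(R)=1; free=2−1=1
SNF(R) diag = [5] → torsion [5]

Answer: M ≅ ℤ^1 ⊕ ℤ/5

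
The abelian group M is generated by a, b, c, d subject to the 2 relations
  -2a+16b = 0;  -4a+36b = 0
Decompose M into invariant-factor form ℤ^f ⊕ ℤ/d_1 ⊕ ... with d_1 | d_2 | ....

rank_ℚ(R)=2; free=4−2=2
SNF(R) diag = [2, 4] → torsion [2, 4]

Answer: M ≅ ℤ^2 ⊕ ℤ/2 ⊕ ℤ/4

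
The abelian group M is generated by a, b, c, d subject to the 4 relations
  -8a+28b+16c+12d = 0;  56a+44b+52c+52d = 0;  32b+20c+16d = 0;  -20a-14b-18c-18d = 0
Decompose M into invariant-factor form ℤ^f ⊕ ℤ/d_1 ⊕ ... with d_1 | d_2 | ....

rank_ℚ(R)=4; free=4−4=0
SNF(R) diag = [2, 4, 8, 16] → torsion [2, 4, 8, 16]

Answer: M ≅ ℤ/2 ⊕ ℤ/4 ⊕ ℤ/8 ⊕ ℤ/16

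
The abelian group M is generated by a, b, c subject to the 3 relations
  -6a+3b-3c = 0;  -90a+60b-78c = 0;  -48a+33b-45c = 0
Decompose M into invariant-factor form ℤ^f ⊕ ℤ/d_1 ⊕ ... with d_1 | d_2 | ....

rank_ℚ(R)=3; free=3−3=0
SNF(R) diag = [3, 6, 6] → torsion [3, 6, 6]

Answer: M ≅ ℤ/3 ⊕ ℤ/6 ⊕ ℤ/6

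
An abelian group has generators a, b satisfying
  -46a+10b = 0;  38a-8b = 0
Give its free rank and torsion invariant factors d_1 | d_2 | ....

Answer: M ≅ ℤ/2 ⊕ ℤ/6

Derivation:
rank_ℚ(R)=2; free=2−2=0
SNF(R) diag = [2, 6] → torsion [2, 6]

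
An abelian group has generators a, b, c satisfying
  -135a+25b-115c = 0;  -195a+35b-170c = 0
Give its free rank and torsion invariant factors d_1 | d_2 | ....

Answer: M ≅ ℤ^1 ⊕ ℤ/5 ⊕ ℤ/15

Derivation:
rank_ℚ(R)=2; free=3−2=1
SNF(R) diag = [5, 15] → torsion [5, 15]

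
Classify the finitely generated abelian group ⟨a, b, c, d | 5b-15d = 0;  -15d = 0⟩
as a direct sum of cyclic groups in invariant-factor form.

rank_ℚ(R)=2; free=4−2=2
SNF(R) diag = [5, 15] → torsion [5, 15]

Answer: M ≅ ℤ^2 ⊕ ℤ/5 ⊕ ℤ/15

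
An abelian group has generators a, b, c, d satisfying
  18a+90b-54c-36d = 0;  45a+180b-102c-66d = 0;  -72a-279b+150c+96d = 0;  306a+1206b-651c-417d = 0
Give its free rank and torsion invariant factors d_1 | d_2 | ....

rank_ℚ(R)=4; free=4−4=0
SNF(R) diag = [3, 9, 9, 18] → torsion [3, 9, 9, 18]

Answer: M ≅ ℤ/3 ⊕ ℤ/9 ⊕ ℤ/9 ⊕ ℤ/18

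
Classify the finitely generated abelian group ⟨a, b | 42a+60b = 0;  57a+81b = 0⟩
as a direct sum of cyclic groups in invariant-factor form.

Answer: M ≅ ℤ/3 ⊕ ℤ/6

Derivation:
rank_ℚ(R)=2; free=2−2=0
SNF(R) diag = [3, 6] → torsion [3, 6]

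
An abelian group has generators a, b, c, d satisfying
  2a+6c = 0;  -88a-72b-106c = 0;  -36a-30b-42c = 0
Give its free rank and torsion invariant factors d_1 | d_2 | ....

rank_ℚ(R)=3; free=4−3=1
SNF(R) diag = [2, 2, 6] → torsion [2, 2, 6]

Answer: M ≅ ℤ^1 ⊕ ℤ/2 ⊕ ℤ/2 ⊕ ℤ/6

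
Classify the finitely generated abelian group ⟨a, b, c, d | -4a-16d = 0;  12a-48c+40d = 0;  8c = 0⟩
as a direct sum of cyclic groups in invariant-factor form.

rank_ℚ(R)=3; free=4−3=1
SNF(R) diag = [4, 8, 8] → torsion [4, 8, 8]

Answer: M ≅ ℤ^1 ⊕ ℤ/4 ⊕ ℤ/8 ⊕ ℤ/8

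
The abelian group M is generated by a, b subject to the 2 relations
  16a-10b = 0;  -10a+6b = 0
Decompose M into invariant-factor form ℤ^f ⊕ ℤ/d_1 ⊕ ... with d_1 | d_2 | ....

Answer: M ≅ ℤ/2 ⊕ ℤ/2

Derivation:
rank_ℚ(R)=2; free=2−2=0
SNF(R) diag = [2, 2] → torsion [2, 2]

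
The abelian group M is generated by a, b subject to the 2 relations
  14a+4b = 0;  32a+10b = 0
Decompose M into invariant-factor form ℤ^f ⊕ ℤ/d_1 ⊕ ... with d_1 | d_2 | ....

Answer: M ≅ ℤ/2 ⊕ ℤ/6

Derivation:
rank_ℚ(R)=2; free=2−2=0
SNF(R) diag = [2, 6] → torsion [2, 6]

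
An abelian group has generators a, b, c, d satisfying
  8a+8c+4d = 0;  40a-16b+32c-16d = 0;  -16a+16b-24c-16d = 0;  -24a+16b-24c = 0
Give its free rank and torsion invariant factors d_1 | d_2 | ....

rank_ℚ(R)=4; free=4−4=0
SNF(R) diag = [4, 8, 8, 16] → torsion [4, 8, 8, 16]

Answer: M ≅ ℤ/4 ⊕ ℤ/8 ⊕ ℤ/8 ⊕ ℤ/16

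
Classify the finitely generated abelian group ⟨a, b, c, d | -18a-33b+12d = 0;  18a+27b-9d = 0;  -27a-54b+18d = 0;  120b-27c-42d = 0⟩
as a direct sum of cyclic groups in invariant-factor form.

Answer: M ≅ ℤ/3 ⊕ ℤ/9 ⊕ ℤ/9 ⊕ ℤ/27

Derivation:
rank_ℚ(R)=4; free=4−4=0
SNF(R) diag = [3, 9, 9, 27] → torsion [3, 9, 9, 27]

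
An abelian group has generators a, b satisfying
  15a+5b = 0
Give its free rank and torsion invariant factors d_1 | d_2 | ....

Answer: M ≅ ℤ^1 ⊕ ℤ/5

Derivation:
rank_ℚ(R)=1; free=2−1=1
SNF(R) diag = [5] → torsion [5]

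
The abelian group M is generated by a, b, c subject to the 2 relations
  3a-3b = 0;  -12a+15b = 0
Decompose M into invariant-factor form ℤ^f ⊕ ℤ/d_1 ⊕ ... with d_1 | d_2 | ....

rank_ℚ(R)=2; free=3−2=1
SNF(R) diag = [3, 3] → torsion [3, 3]

Answer: M ≅ ℤ^1 ⊕ ℤ/3 ⊕ ℤ/3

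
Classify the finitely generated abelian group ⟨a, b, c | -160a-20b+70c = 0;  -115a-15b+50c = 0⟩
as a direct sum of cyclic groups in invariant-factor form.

rank_ℚ(R)=2; free=3−2=1
SNF(R) diag = [5, 10] → torsion [5, 10]

Answer: M ≅ ℤ^1 ⊕ ℤ/5 ⊕ ℤ/10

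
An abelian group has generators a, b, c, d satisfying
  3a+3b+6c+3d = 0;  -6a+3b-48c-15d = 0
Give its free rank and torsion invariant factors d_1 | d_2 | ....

Answer: M ≅ ℤ^2 ⊕ ℤ/3 ⊕ ℤ/9

Derivation:
rank_ℚ(R)=2; free=4−2=2
SNF(R) diag = [3, 9] → torsion [3, 9]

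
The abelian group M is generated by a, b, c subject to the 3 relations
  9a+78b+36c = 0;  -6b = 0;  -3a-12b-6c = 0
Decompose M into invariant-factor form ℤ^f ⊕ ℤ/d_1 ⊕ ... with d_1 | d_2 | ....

rank_ℚ(R)=3; free=3−3=0
SNF(R) diag = [3, 6, 18] → torsion [3, 6, 18]

Answer: M ≅ ℤ/3 ⊕ ℤ/6 ⊕ ℤ/18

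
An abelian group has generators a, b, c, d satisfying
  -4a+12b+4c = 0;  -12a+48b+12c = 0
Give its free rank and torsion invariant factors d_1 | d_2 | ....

Answer: M ≅ ℤ^2 ⊕ ℤ/4 ⊕ ℤ/12

Derivation:
rank_ℚ(R)=2; free=4−2=2
SNF(R) diag = [4, 12] → torsion [4, 12]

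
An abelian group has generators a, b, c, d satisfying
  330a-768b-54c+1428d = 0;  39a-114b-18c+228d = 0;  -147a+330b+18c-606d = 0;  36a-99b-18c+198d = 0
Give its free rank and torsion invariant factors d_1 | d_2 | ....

Answer: M ≅ ℤ/3 ⊕ ℤ/9 ⊕ ℤ/18 ⊕ ℤ/54

Derivation:
rank_ℚ(R)=4; free=4−4=0
SNF(R) diag = [3, 9, 18, 54] → torsion [3, 9, 18, 54]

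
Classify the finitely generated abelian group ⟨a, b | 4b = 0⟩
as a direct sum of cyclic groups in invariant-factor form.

Answer: M ≅ ℤ^1 ⊕ ℤ/4

Derivation:
rank_ℚ(R)=1; free=2−1=1
SNF(R) diag = [4] → torsion [4]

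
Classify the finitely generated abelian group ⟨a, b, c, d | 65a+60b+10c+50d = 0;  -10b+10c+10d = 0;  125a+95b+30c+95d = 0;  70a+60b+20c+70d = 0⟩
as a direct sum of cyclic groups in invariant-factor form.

rank_ℚ(R)=4; free=4−4=0
SNF(R) diag = [5, 5, 10, 30] → torsion [5, 5, 10, 30]

Answer: M ≅ ℤ/5 ⊕ ℤ/5 ⊕ ℤ/10 ⊕ ℤ/30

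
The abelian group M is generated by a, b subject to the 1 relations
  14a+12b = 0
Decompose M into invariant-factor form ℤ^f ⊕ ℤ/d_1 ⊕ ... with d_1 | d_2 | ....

Answer: M ≅ ℤ^1 ⊕ ℤ/2

Derivation:
rank_ℚ(R)=1; free=2−1=1
SNF(R) diag = [2] → torsion [2]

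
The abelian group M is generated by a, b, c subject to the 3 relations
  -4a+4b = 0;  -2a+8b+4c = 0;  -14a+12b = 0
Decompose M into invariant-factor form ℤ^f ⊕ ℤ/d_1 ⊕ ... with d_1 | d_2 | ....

rank_ℚ(R)=3; free=3−3=0
SNF(R) diag = [2, 4, 4] → torsion [2, 4, 4]

Answer: M ≅ ℤ/2 ⊕ ℤ/4 ⊕ ℤ/4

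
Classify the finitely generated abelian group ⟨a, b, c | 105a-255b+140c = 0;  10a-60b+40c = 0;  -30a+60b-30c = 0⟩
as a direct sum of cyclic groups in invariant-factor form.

Answer: M ≅ ℤ/5 ⊕ ℤ/10 ⊕ ℤ/30

Derivation:
rank_ℚ(R)=3; free=3−3=0
SNF(R) diag = [5, 10, 30] → torsion [5, 10, 30]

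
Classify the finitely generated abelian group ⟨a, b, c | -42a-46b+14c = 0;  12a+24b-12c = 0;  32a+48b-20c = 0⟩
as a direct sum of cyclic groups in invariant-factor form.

Answer: M ≅ ℤ/2 ⊕ ℤ/4 ⊕ ℤ/12

Derivation:
rank_ℚ(R)=3; free=3−3=0
SNF(R) diag = [2, 4, 12] → torsion [2, 4, 12]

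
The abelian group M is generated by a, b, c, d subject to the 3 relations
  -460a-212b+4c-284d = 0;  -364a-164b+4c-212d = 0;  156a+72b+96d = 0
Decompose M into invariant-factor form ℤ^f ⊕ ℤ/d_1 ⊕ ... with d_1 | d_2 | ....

Answer: M ≅ ℤ^1 ⊕ ℤ/4 ⊕ ℤ/12 ⊕ ℤ/24

Derivation:
rank_ℚ(R)=3; free=4−3=1
SNF(R) diag = [4, 12, 24] → torsion [4, 12, 24]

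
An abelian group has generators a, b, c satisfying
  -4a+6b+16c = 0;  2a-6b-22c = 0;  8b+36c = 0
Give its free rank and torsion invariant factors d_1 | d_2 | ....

rank_ℚ(R)=3; free=3−3=0
SNF(R) diag = [2, 2, 4] → torsion [2, 2, 4]

Answer: M ≅ ℤ/2 ⊕ ℤ/2 ⊕ ℤ/4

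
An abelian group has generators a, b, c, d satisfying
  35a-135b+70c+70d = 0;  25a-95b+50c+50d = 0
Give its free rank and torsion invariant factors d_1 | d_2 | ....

Answer: M ≅ ℤ^2 ⊕ ℤ/5 ⊕ ℤ/10

Derivation:
rank_ℚ(R)=2; free=4−2=2
SNF(R) diag = [5, 10] → torsion [5, 10]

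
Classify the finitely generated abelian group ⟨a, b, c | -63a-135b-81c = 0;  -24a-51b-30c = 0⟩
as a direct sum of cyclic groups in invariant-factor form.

rank_ℚ(R)=2; free=3−2=1
SNF(R) diag = [3, 9] → torsion [3, 9]

Answer: M ≅ ℤ^1 ⊕ ℤ/3 ⊕ ℤ/9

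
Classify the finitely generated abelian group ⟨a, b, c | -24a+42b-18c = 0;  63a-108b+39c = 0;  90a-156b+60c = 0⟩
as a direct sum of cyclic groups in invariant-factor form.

rank_ℚ(R)=3; free=3−3=0
SNF(R) diag = [3, 6, 6] → torsion [3, 6, 6]

Answer: M ≅ ℤ/3 ⊕ ℤ/6 ⊕ ℤ/6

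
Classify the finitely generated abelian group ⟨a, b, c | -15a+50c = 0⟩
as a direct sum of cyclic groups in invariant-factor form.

rank_ℚ(R)=1; free=3−1=2
SNF(R) diag = [5] → torsion [5]

Answer: M ≅ ℤ^2 ⊕ ℤ/5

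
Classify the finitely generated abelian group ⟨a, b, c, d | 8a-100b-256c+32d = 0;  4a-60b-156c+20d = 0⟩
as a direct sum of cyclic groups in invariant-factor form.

rank_ℚ(R)=2; free=4−2=2
SNF(R) diag = [4, 4] → torsion [4, 4]

Answer: M ≅ ℤ^2 ⊕ ℤ/4 ⊕ ℤ/4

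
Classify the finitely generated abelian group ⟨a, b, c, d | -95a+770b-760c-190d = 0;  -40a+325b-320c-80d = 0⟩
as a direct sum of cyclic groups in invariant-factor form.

Answer: M ≅ ℤ^2 ⊕ ℤ/5 ⊕ ℤ/15

Derivation:
rank_ℚ(R)=2; free=4−2=2
SNF(R) diag = [5, 15] → torsion [5, 15]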